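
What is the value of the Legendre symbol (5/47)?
(5/47) = 5^{23} mod 47 = -1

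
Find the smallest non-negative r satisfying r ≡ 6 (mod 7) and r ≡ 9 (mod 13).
M = 7 × 13 = 91. M₁ = 13, y₁ ≡ 6 (mod 7). M₂ = 7, y₂ ≡ 2 (mod 13). r = 6×13×6 + 9×7×2 ≡ 48 (mod 91)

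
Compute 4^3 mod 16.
4^{3} = 64 ≡ 0 (mod 16)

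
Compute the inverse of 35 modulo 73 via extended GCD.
Extended GCD: 35(-25) + 73(12) = 1. So 35^(-1) ≡ -25 ≡ 48 mod 73. Verify: 35 × 48 = 1680 ≡ 1 mod 73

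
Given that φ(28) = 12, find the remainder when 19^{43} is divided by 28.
By Euler: 19^{12} ≡ 1 (mod 28) since gcd(19, 28) = 1. 43 = 3×12 + 7. So 19^{43} ≡ 19^{7} ≡ 19 (mod 28)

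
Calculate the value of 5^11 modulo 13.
By repeated squaring mod 13: 5^{1}≡5, 5^{2}≡12, 5^{4}≡1, 5^{8}≡1. Then 5^{11} = 5^{8+2+1} ≡ 1 × 12 × 5 ≡ 8 mod 13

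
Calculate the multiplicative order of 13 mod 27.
Powers of 13 mod 27: 13^1≡13, 13^2≡7, 13^3≡10, 13^4≡22, 13^5≡16, 13^6≡19, 13^7≡4, 13^8≡25, 13^9≡1. So the order of 13 is 9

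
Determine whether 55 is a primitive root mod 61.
ord_61(55) divides 60. For each prime q|60: 55^{30}≡60, 55^{20}≡47, 55^{12}≡20, none ≡ 1. So 55 has order 60 and is a primitive root mod 61.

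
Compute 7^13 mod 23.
By repeated squaring mod 23: 7^{1}≡7, 7^{2}≡3, 7^{4}≡9, 7^{8}≡12. Then 7^{13} = 7^{8+4+1} ≡ 12 × 9 × 7 ≡ 20 mod 23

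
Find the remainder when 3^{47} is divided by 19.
By Fermat: 3^{18} ≡ 1 mod 19. 47 = 2×18 + 11. So 3^{47} ≡ 3^{11} ≡ 10 mod 19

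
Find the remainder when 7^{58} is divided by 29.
By Fermat: 7^{28} ≡ 1 mod 29. 58 = 2×28 + 2. So 7^{58} ≡ 7^{2} ≡ 20 mod 29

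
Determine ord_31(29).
Powers of 29 mod 31: 29^1≡29, 29^2≡4, 29^3≡23, 29^4≡16, 29^5≡30, 29^6≡2, 29^7≡27, 29^8≡8, 29^9≡15, 29^10≡1. ord_31(29) = 10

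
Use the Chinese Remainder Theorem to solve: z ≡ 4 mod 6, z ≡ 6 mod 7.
M = 6 × 7 = 42. M₁ = 7, y₁ ≡ 1 mod 6. M₂ = 6, y₂ ≡ 6 mod 7. z = 4×7×1 + 6×6×6 ≡ 34 mod 42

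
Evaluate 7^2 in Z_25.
7^{2} = 49 ≡ 24 (mod 25)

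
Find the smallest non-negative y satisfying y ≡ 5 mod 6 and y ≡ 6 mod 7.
M = 6 × 7 = 42. M₁ = 7, y₁ ≡ 1 mod 6. M₂ = 6, y₂ ≡ 6 mod 7. y = 5×7×1 + 6×6×6 ≡ 41 mod 42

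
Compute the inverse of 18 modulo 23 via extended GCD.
Extended GCD: 18(9) + 23(-7) = 1. So 18^(-1) ≡ 9 mod 23. Verify: 18 × 9 = 162 ≡ 1 mod 23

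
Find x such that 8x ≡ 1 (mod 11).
Since 11 is prime, by Fermat 8^(-1) ≡ 8^{9} ≡ 7 (mod 11). Verify: 8 × 7 = 56 ≡ 1 (mod 11)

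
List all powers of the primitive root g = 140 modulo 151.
140^1, 140^2, ..., 140^{150} mod 151: [140, 121, 28, 145, 66, 29, 134, 36, 57, 128, 102, 86, 111, 138, 143, 88, 89, 78, 48, 76, 70, 136, 14, 148, 33, 90, 67, 18, 104, 64, 51, 43, 131, 69, 147, 44, 120, 39, 24, 38, 35, 68, 7, 74, 92, 45, 109, 9, 52, 32, 101, 97, 141, 110, 149, 22, 60, 95, 12, 19, 93, 34, 79, 37, 46, 98, 130, 80, 26, 16, 126, 124, 146, 55, 150, 11, 30, 123, 6, 85, 122, 17, 115, 94, 23, 49, 65, 40, 13, 8, 63, 62, 73, 103, 75, 81, 15, 137, 3, 118, 61, 84, 133, 47, 87, 100, 108, 20, 82, 4, 107, 31, 112, 127, 113, 116, 83, 144, 77, 59, 106, 42, 142, 99, 119, 50, 54, 10, 41, 2, 129, 91, 56, 139, 132, 58, 117, 72, 114, 105, 53, 21, 71, 125, 135, 25, 27, 5, 96, 1]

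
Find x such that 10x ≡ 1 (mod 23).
Since 23 is prime, by Fermat 10^(-1) ≡ 10^{21} ≡ 7 (mod 23). Verify: 10 × 7 = 70 ≡ 1 (mod 23)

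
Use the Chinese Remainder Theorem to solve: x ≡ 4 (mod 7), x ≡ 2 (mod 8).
M = 7 × 8 = 56. M₁ = 8, y₁ ≡ 1 (mod 7). M₂ = 7, y₂ ≡ 7 (mod 8). x = 4×8×1 + 2×7×7 ≡ 18 (mod 56)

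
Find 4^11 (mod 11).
Using Fermat: 4^{10} ≡ 1 (mod 11). 11 ≡ 1 (mod 10). So 4^{11} ≡ 4^{1} ≡ 4 (mod 11)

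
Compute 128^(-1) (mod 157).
Since 157 is prime, by Fermat 128^(-1) ≡ 128^{155} ≡ 92 (mod 157). Verify: 128 × 92 = 11776 ≡ 1 (mod 157)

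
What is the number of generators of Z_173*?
Number of primitive roots mod 173 = φ(p-1) = φ(172) = 84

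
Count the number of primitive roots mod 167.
A prime p has φ(p-1) primitive roots; here φ(166) = 82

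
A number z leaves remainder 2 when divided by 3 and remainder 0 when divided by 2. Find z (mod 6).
M = 3 × 2 = 6. M₁ = 2, y₁ ≡ 2 (mod 3). M₂ = 3, y₂ ≡ 1 (mod 2). z = 2×2×2 + 0×3×1 ≡ 2 (mod 6)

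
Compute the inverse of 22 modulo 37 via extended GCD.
Extended GCD: 22(-5) + 37(3) = 1. So 22^(-1) ≡ -5 ≡ 32 (mod 37). Verify: 22 × 32 = 704 ≡ 1 (mod 37)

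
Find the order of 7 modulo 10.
Powers of 7 mod 10: 7^1≡7, 7^2≡9, 7^3≡3, 7^4≡1. ord_10(7) = 4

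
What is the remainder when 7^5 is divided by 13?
By repeated squaring mod 13: 7^{1}≡7, 7^{2}≡10, 7^{4}≡9. Then 7^{5} = 7^{4+1} ≡ 9 × 7 ≡ 11 mod 13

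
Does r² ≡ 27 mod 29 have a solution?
By Euler's criterion: 27^{14} ≡ 28 mod 29. Since this equals -1 (≡ 28), 27 is not a QR.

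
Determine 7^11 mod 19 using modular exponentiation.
By repeated squaring (mod 19): 7^{1}≡7, 7^{2}≡11, 7^{4}≡7, 7^{8}≡11. Then 7^{11} = 7^{8+2+1} ≡ 11 × 11 × 7 ≡ 11 (mod 19)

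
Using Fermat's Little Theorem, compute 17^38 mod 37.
By Fermat: 17^{36} ≡ 1 mod 37. So 17^{38} = 17^{36} · 17^{2} ≡ 17^{2} ≡ 30 mod 37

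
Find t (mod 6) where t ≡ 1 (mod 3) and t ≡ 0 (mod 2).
M = 3 × 2 = 6. M₁ = 2, y₁ ≡ 2 (mod 3). M₂ = 3, y₂ ≡ 1 (mod 2). t = 1×2×2 + 0×3×1 ≡ 4 (mod 6)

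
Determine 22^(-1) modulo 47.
Since 47 is prime, by Fermat 22^(-1) ≡ 22^{45} ≡ 15 mod 47. Verify: 22 × 15 = 330 ≡ 1 mod 47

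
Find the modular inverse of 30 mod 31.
Since 31 is prime, by Fermat 30^(-1) ≡ 30^{29} ≡ 30 mod 31. Verify: 30 × 30 = 900 ≡ 1 mod 31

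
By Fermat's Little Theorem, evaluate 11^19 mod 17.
By Fermat: 11^{16} ≡ 1 mod 17. So 11^{19} = 11^{16} · 11^{3} ≡ 11^{3} ≡ 5 mod 17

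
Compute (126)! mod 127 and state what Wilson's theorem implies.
(126)! mod 127 = 126. Since this equals -1 (mod 127), Wilson confirms 127 is prime.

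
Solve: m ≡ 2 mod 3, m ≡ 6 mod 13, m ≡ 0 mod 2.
M = 3 × 13 × 2 = 78. M₁ = 26, y₁ ≡ 2 mod 3. M₂ = 6, y₂ ≡ 11 mod 13. M₃ = 39, y₃ ≡ 1 mod 2. m = 2×26×2 + 6×6×11 + 0×39×1 ≡ 32 mod 78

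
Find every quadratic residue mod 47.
QRs mod 47: {1, 2, 3, 4, 6, 7, 8, 9, 12, 14, 16, 17, 18, 21, 24, 25, 27, 28, 32, 34, 36, 37, 42}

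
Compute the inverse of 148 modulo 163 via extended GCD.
Extended GCD: 148(76) + 163(-69) = 1. So 148^(-1) ≡ 76 (mod 163). Verify: 148 × 76 = 11248 ≡ 1 (mod 163)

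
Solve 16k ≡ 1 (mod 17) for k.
Since 17 is prime, by Fermat 16^(-1) ≡ 16^{15} ≡ 16 (mod 17). Verify: 16 × 16 = 256 ≡ 1 (mod 17)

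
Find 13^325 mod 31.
Using Fermat: 13^{30} ≡ 1 mod 31. 325 ≡ 25 mod 30. So 13^{325} ≡ 13^{25} ≡ 26 mod 31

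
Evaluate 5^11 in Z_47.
By repeated squaring (mod 47): 5^{1}≡5, 5^{2}≡25, 5^{4}≡14, 5^{8}≡8. Then 5^{11} = 5^{8+2+1} ≡ 8 × 25 × 5 ≡ 13 (mod 47)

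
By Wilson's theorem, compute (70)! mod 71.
By Wilson's theorem, (70)! ≡ -1 ≡ 70 mod 71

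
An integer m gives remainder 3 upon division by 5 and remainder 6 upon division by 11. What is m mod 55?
M = 5 × 11 = 55. M₁ = 11, y₁ ≡ 1 mod 5. M₂ = 5, y₂ ≡ 9 mod 11. m = 3×11×1 + 6×5×9 ≡ 28 mod 55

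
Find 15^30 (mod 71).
By repeated squaring (mod 71): 15^{1}≡15, 15^{2}≡12, 15^{4}≡2, 15^{8}≡4, 15^{16}≡16. Then 15^{30} = 15^{16+8+4+2} ≡ 16 × 4 × 2 × 12 ≡ 45 (mod 71)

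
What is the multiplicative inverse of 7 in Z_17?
Since 17 is prime, by Fermat 7^(-1) ≡ 7^{15} ≡ 5 (mod 17). Verify: 7 × 5 = 35 ≡ 1 (mod 17)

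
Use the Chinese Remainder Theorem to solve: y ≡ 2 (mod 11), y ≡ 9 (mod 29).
M = 11 × 29 = 319. M₁ = 29, y₁ ≡ 8 (mod 11). M₂ = 11, y₂ ≡ 8 (mod 29). y = 2×29×8 + 9×11×8 ≡ 299 (mod 319)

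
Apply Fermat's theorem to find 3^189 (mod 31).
By Fermat: 3^{30} ≡ 1 (mod 31). 189 ≡ 9 (mod 30). So 3^{189} ≡ 3^{9} ≡ 29 (mod 31)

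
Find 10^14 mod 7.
Using Fermat: 10^{6} ≡ 1 mod 7. 14 ≡ 2 mod 6. So 10^{14} ≡ 10^{2} ≡ 2 mod 7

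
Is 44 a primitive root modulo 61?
ord_61(44) divides 60. For each prime q|60: 44^{30}≡60, 44^{20}≡13, 44^{12}≡20, none ≡ 1. So 44 has order 60 and is a primitive root mod 61.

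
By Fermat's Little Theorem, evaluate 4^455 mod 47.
By Fermat: 4^{46} ≡ 1 (mod 47). 455 ≡ 41 (mod 46). So 4^{455} ≡ 4^{41} ≡ 14 (mod 47)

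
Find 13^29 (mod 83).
By repeated squaring (mod 83): 13^{1}≡13, 13^{2}≡3, 13^{4}≡9, 13^{8}≡81, 13^{16}≡4. Then 13^{29} = 13^{16+8+4+1} ≡ 4 × 81 × 9 × 13 ≡ 60 (mod 83)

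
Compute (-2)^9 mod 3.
Using Fermat: (-2)^{2} ≡ 1 mod 3. 9 ≡ 1 mod 2. So (-2)^{9} ≡ (-2)^{1} ≡ 1 mod 3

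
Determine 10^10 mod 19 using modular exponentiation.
By repeated squaring mod 19: 10^{1}≡10, 10^{2}≡5, 10^{4}≡6, 10^{8}≡17. Then 10^{10} = 10^{8+2} ≡ 17 × 5 ≡ 9 mod 19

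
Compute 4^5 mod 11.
By repeated squaring mod 11: 4^{1}≡4, 4^{2}≡5, 4^{4}≡3. Then 4^{5} = 4^{4+1} ≡ 3 × 4 ≡ 1 mod 11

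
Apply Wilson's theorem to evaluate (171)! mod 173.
(172)! = (171)! × (172) ≡ -1 mod 173. So (171)! ≡ -1 × (172)^(-1) ≡ (-1)×(-1) = 1 mod 173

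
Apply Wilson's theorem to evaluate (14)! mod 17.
(16)! = (14)! × (15) × (16) ≡ -1 (mod 17). So (14)! ≡ -1 × [(16)(15)]^(-1) ≡ 8 (mod 17)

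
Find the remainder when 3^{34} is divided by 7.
By Fermat: 3^{6} ≡ 1 (mod 7). 34 = 5×6 + 4. So 3^{34} ≡ 3^{4} ≡ 4 (mod 7)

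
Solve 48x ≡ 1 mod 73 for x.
Since 73 is prime, by Fermat 48^(-1) ≡ 48^{71} ≡ 35 mod 73. Verify: 48 × 35 = 1680 ≡ 1 mod 73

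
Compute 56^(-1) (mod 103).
Since 103 is prime, by Fermat 56^(-1) ≡ 56^{101} ≡ 46 (mod 103). Verify: 56 × 46 = 2576 ≡ 1 (mod 103)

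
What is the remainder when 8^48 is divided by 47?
Using Fermat: 8^{46} ≡ 1 mod 47. 48 ≡ 2 mod 46. So 8^{48} ≡ 8^{2} ≡ 17 mod 47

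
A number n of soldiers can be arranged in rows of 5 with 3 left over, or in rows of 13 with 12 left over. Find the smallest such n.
M = 5 × 13 = 65. M₁ = 13, y₁ ≡ 2 mod 5. M₂ = 5, y₂ ≡ 8 mod 13. n = 3×13×2 + 12×5×8 ≡ 38 mod 65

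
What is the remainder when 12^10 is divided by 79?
By repeated squaring mod 79: 12^{1}≡12, 12^{2}≡65, 12^{4}≡38, 12^{8}≡22. Then 12^{10} = 12^{8+2} ≡ 22 × 65 ≡ 8 mod 79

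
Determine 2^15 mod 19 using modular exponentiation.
By repeated squaring (mod 19): 2^{1}≡2, 2^{2}≡4, 2^{4}≡16, 2^{8}≡9. Then 2^{15} = 2^{8+4+2+1} ≡ 9 × 16 × 4 × 2 ≡ 12 (mod 19)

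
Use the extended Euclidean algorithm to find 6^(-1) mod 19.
Extended GCD: 6(-3) + 19(1) = 1. So 6^(-1) ≡ -3 ≡ 16 mod 19. Verify: 6 × 16 = 96 ≡ 1 mod 19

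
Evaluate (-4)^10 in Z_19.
By repeated squaring (mod 19): (-4)^{1}≡15, (-4)^{2}≡16, (-4)^{4}≡9, (-4)^{8}≡5. Then (-4)^{10} = (-4)^{8+2} ≡ 5 × 16 ≡ 4 (mod 19)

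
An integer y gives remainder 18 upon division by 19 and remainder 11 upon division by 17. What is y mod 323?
M = 19 × 17 = 323. M₁ = 17, y₁ ≡ 9 mod 19. M₂ = 19, y₂ ≡ 9 mod 17. y = 18×17×9 + 11×19×9 ≡ 113 mod 323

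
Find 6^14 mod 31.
By repeated squaring mod 31: 6^{1}≡6, 6^{2}≡5, 6^{4}≡25, 6^{8}≡5. Then 6^{14} = 6^{8+4+2} ≡ 5 × 25 × 5 ≡ 5 mod 31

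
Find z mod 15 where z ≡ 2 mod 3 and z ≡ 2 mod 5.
M = 3 × 5 = 15. M₁ = 5, y₁ ≡ 2 mod 3. M₂ = 3, y₂ ≡ 2 mod 5. z = 2×5×2 + 2×3×2 ≡ 2 mod 15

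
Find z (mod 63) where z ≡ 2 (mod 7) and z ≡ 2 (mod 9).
M = 7 × 9 = 63. M₁ = 9, y₁ ≡ 4 (mod 7). M₂ = 7, y₂ ≡ 4 (mod 9). z = 2×9×4 + 2×7×4 ≡ 2 (mod 63)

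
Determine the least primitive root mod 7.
g = 3. Powers: [3, 2, 6, 4, 5, 1] generates all 6 non-zero residues.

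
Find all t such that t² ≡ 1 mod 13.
The square roots of 1 mod 13 are 1 and 12. Verify: 1² = 1 ≡ 1 mod 13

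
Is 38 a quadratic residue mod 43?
By Euler's criterion: 38^{21} ≡ 1 mod 43. Since this equals 1, 38 is a QR.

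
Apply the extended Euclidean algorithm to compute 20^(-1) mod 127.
Extended GCD: 20(-19) + 127(3) = 1. So 20^(-1) ≡ -19 ≡ 108 (mod 127). Verify: 20 × 108 = 2160 ≡ 1 (mod 127)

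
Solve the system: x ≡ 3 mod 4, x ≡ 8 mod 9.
M = 4 × 9 = 36. M₁ = 9, y₁ ≡ 1 mod 4. M₂ = 4, y₂ ≡ 7 mod 9. x = 3×9×1 + 8×4×7 ≡ 35 mod 36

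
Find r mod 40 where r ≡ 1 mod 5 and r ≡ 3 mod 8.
M = 5 × 8 = 40. M₁ = 8, y₁ ≡ 2 mod 5. M₂ = 5, y₂ ≡ 5 mod 8. r = 1×8×2 + 3×5×5 ≡ 11 mod 40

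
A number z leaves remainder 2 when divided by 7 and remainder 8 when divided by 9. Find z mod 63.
M = 7 × 9 = 63. M₁ = 9, y₁ ≡ 4 mod 7. M₂ = 7, y₂ ≡ 4 mod 9. z = 2×9×4 + 8×7×4 ≡ 44 mod 63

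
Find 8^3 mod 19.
8^{3} = 512 ≡ 18 mod 19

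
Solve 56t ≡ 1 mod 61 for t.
Since 61 is prime, by Fermat 56^(-1) ≡ 56^{59} ≡ 12 mod 61. Verify: 56 × 12 = 672 ≡ 1 mod 61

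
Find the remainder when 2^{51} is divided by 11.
By Fermat: 2^{10} ≡ 1 mod 11. 51 = 5×10 + 1. So 2^{51} ≡ 2^{1} ≡ 2 mod 11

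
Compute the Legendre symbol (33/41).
(33/41) = 33^{20} mod 41 = 1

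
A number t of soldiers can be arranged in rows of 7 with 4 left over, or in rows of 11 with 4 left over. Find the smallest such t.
M = 7 × 11 = 77. M₁ = 11, y₁ ≡ 2 mod 7. M₂ = 7, y₂ ≡ 8 mod 11. t = 4×11×2 + 4×7×8 ≡ 4 mod 77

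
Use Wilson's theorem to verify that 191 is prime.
(190)! mod 191 = 190. Since this equals -1 (mod 191), Wilson confirms 191 is prime.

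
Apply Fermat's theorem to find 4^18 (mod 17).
By Fermat: 4^{16} ≡ 1 (mod 17). So 4^{18} = 4^{16} · 4^{2} ≡ 4^{2} ≡ 16 (mod 17)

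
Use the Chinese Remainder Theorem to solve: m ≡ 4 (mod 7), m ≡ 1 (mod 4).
M = 7 × 4 = 28. M₁ = 4, y₁ ≡ 2 (mod 7). M₂ = 7, y₂ ≡ 3 (mod 4). m = 4×4×2 + 1×7×3 ≡ 25 (mod 28)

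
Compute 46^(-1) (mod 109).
Since 109 is prime, by Fermat 46^(-1) ≡ 46^{107} ≡ 64 (mod 109). Verify: 46 × 64 = 2944 ≡ 1 (mod 109)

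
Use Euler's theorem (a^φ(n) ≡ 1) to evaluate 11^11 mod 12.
By Euler: 11^{4} ≡ 1 mod 12 since gcd(11, 12) = 1. 11 = 2×4 + 3. So 11^{11} ≡ 11^{3} ≡ 11 mod 12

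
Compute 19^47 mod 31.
Using Fermat: 19^{30} ≡ 1 mod 31. 47 ≡ 17 mod 30. So 19^{47} ≡ 19^{17} ≡ 20 mod 31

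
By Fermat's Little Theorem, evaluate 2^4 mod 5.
By Fermat's Little Theorem, 2^{4} ≡ 1 (mod 5) since 5 is prime and gcd(2, 5) = 1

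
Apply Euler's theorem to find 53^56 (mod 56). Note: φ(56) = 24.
By Euler: 53^{24} ≡ 1 (mod 56) since gcd(53, 56) = 1. 56 = 2×24 + 8. So 53^{56} ≡ 53^{8} ≡ 9 (mod 56)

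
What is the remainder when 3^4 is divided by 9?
3^{4} = 81 ≡ 0 (mod 9)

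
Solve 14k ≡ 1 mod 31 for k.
Since 31 is prime, by Fermat 14^(-1) ≡ 14^{29} ≡ 20 mod 31. Verify: 14 × 20 = 280 ≡ 1 mod 31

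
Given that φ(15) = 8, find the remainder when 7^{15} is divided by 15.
By Euler: 7^{8} ≡ 1 (mod 15) since gcd(7, 15) = 1. 15 = 1×8 + 7. So 7^{15} ≡ 7^{7} ≡ 13 (mod 15)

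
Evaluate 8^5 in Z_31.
By repeated squaring (mod 31): 8^{1}≡8, 8^{2}≡2, 8^{4}≡4. Then 8^{5} = 8^{4+1} ≡ 4 × 8 ≡ 1 (mod 31)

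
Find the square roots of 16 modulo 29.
The square roots of 16 mod 29 are 25 and 4. Verify: 25² = 625 ≡ 16 (mod 29)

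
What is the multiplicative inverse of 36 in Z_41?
Since 41 is prime, by Fermat 36^(-1) ≡ 36^{39} ≡ 8 mod 41. Verify: 36 × 8 = 288 ≡ 1 mod 41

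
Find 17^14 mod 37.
By repeated squaring mod 37: 17^{1}≡17, 17^{2}≡30, 17^{4}≡12, 17^{8}≡33. Then 17^{14} = 17^{8+4+2} ≡ 33 × 12 × 30 ≡ 3 mod 37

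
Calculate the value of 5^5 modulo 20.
By repeated squaring mod 20: 5^{1}≡5, 5^{2}≡5, 5^{4}≡5. Then 5^{5} = 5^{4+1} ≡ 5 × 5 ≡ 5 mod 20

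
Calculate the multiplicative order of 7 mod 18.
Powers of 7 mod 18: 7^1≡7, 7^2≡13, 7^3≡1. Order = 3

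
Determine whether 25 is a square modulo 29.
By Euler's criterion: 25^{14} ≡ 1 (mod 29). Since this equals 1, 25 is a QR.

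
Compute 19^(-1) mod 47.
Since 47 is prime, by Fermat 19^(-1) ≡ 19^{45} ≡ 5 mod 47. Verify: 19 × 5 = 95 ≡ 1 mod 47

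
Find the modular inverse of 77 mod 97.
Since 97 is prime, by Fermat 77^(-1) ≡ 77^{95} ≡ 63 mod 97. Verify: 77 × 63 = 4851 ≡ 1 mod 97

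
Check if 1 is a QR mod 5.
By Euler's criterion: 1^{2} ≡ 1 (mod 5). Since this equals 1, 1 is a QR.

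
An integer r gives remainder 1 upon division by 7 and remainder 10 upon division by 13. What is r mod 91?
M = 7 × 13 = 91. M₁ = 13, y₁ ≡ 6 mod 7. M₂ = 7, y₂ ≡ 2 mod 13. r = 1×13×6 + 10×7×2 ≡ 36 mod 91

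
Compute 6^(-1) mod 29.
Since 29 is prime, by Fermat 6^(-1) ≡ 6^{27} ≡ 5 mod 29. Verify: 6 × 5 = 30 ≡ 1 mod 29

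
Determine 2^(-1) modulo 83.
Since 83 is prime, by Fermat 2^(-1) ≡ 2^{81} ≡ 42 (mod 83). Verify: 2 × 42 = 84 ≡ 1 (mod 83)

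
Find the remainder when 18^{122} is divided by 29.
By Fermat: 18^{28} ≡ 1 mod 29. 122 = 4×28 + 10. So 18^{122} ≡ 18^{10} ≡ 22 mod 29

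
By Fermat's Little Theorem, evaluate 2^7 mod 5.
By Fermat: 2^{4} ≡ 1 mod 5. So 2^{7} = 2^{4} · 2^{3} ≡ 2^{3} ≡ 3 mod 5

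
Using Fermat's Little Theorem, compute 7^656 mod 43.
By Fermat: 7^{42} ≡ 1 (mod 43). 656 ≡ 26 (mod 42). So 7^{656} ≡ 7^{26} ≡ 6 (mod 43)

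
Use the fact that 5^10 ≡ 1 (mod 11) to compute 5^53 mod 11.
By Fermat: 5^{10} ≡ 1 (mod 11). 53 = 5×10 + 3. So 5^{53} ≡ 5^{3} ≡ 4 (mod 11)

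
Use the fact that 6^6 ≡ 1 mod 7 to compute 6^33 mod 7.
By Fermat: 6^{6} ≡ 1 mod 7. 33 = 5×6 + 3. So 6^{33} ≡ 6^{3} ≡ 6 mod 7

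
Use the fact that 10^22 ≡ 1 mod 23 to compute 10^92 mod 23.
By Fermat: 10^{22} ≡ 1 mod 23. 92 = 4×22 + 4. So 10^{92} ≡ 10^{4} ≡ 18 mod 23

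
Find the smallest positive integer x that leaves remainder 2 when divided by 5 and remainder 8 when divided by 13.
M = 5 × 13 = 65. M₁ = 13, y₁ ≡ 2 mod 5. M₂ = 5, y₂ ≡ 8 mod 13. x = 2×13×2 + 8×5×8 ≡ 47 mod 65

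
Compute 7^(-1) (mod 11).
Since 11 is prime, by Fermat 7^(-1) ≡ 7^{9} ≡ 8 (mod 11). Verify: 7 × 8 = 56 ≡ 1 (mod 11)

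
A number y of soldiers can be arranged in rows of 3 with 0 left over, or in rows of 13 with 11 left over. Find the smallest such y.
M = 3 × 13 = 39. M₁ = 13, y₁ ≡ 1 (mod 3). M₂ = 3, y₂ ≡ 9 (mod 13). y = 0×13×1 + 11×3×9 ≡ 24 (mod 39)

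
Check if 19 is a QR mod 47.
By Euler's criterion: 19^{23} ≡ 46 (mod 47). Since this equals -1 (≡ 46), 19 is not a QR.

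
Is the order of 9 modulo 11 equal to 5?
Powers of 9 mod 11: 9^1≡9, 9^2≡4, 9^3≡3, 9^4≡5, 9^5≡1. First k with 9^k≡1 is k=5. Yes, ord_11(9) = 5.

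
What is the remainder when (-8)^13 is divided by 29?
By repeated squaring (mod 29): (-8)^{1}≡21, (-8)^{2}≡6, (-8)^{4}≡7, (-8)^{8}≡20. Then (-8)^{13} = (-8)^{8+4+1} ≡ 20 × 7 × 21 ≡ 11 (mod 29)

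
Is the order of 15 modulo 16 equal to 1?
Powers of 15 mod 16: 15^1≡15, 15^2≡1. 15^1≡15≢1, so ord ≠ 1. No, the actual order is 2.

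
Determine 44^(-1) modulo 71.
Since 71 is prime, by Fermat 44^(-1) ≡ 44^{69} ≡ 21 (mod 71). Verify: 44 × 21 = 924 ≡ 1 (mod 71)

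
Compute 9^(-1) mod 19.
Since 19 is prime, by Fermat 9^(-1) ≡ 9^{17} ≡ 17 mod 19. Verify: 9 × 17 = 153 ≡ 1 mod 19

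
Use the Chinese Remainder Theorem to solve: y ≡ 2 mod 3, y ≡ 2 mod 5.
M = 3 × 5 = 15. M₁ = 5, y₁ ≡ 2 mod 3. M₂ = 3, y₂ ≡ 2 mod 5. y = 2×5×2 + 2×3×2 ≡ 2 mod 15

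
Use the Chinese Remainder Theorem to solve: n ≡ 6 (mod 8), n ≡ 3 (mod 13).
M = 8 × 13 = 104. M₁ = 13, y₁ ≡ 5 (mod 8). M₂ = 8, y₂ ≡ 5 (mod 13). n = 6×13×5 + 3×8×5 ≡ 94 (mod 104)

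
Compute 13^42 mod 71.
By repeated squaring mod 71: 13^{1}≡13, 13^{2}≡27, 13^{4}≡19, 13^{8}≡6, 13^{16}≡36, 13^{32}≡18. Then 13^{42} = 13^{32+8+2} ≡ 18 × 6 × 27 ≡ 5 mod 71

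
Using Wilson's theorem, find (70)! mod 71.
By Wilson's theorem, (70)! ≡ -1 ≡ 70 (mod 71)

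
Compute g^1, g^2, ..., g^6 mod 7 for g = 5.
5^1, 5^2, ..., 5^{6} mod 7: [5, 4, 6, 2, 3, 1]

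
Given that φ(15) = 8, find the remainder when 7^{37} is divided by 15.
By Euler: 7^{8} ≡ 1 (mod 15) since gcd(7, 15) = 1. 37 = 4×8 + 5. So 7^{37} ≡ 7^{5} ≡ 7 (mod 15)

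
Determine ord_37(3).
Powers of 3 mod 37: 3^1≡3, 3^2≡9, 3^3≡27, 3^4≡7, 3^5≡21, 3^6≡26, 3^7≡4, 3^8≡12, 3^9≡36, 3^10≡34, 3^11≡28, 3^12≡10, 3^13≡30, 3^14≡16, 3^15≡11, 3^16≡33, 3^17≡25, 3^18≡1. So the order of 3 is 18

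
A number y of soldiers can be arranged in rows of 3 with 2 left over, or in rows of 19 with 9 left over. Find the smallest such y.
M = 3 × 19 = 57. M₁ = 19, y₁ ≡ 1 mod 3. M₂ = 3, y₂ ≡ 13 mod 19. y = 2×19×1 + 9×3×13 ≡ 47 mod 57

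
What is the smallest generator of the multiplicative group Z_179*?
g = 2. For each prime q|178: 2^{89}≡178, 2^{2}≡4, none ≡ 1, so ord_179(2) = 178 and 2 is a primitive root.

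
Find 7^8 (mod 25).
By repeated squaring (mod 25): 7^{1}≡7, 7^{2}≡24, 7^{4}≡1, 7^{8}≡1. So 7^{8} ≡ 1 (mod 25)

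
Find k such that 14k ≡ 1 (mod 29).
Since 29 is prime, by Fermat 14^(-1) ≡ 14^{27} ≡ 27 (mod 29). Verify: 14 × 27 = 378 ≡ 1 (mod 29)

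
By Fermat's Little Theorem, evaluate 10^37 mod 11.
By Fermat: 10^{10} ≡ 1 mod 11. 37 = 3×10 + 7. So 10^{37} ≡ 10^{7} ≡ 10 mod 11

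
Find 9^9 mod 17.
By repeated squaring mod 17: 9^{1}≡9, 9^{2}≡13, 9^{4}≡16, 9^{8}≡1. Then 9^{9} = 9^{8+1} ≡ 1 × 9 ≡ 9 mod 17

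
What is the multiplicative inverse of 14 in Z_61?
Since 61 is prime, by Fermat 14^(-1) ≡ 14^{59} ≡ 48 (mod 61). Verify: 14 × 48 = 672 ≡ 1 (mod 61)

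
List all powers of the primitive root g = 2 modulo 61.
2^1, 2^2, ..., 2^{60} mod 61: [2, 4, 8, 16, 32, 3, 6, 12, 24, 48, 35, 9, 18, 36, 11, 22, 44, 27, 54, 47, 33, 5, 10, 20, 40, 19, 38, 15, 30, 60, 59, 57, 53, 45, 29, 58, 55, 49, 37, 13, 26, 52, 43, 25, 50, 39, 17, 34, 7, 14, 28, 56, 51, 41, 21, 42, 23, 46, 31, 1]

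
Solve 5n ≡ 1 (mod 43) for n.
Since 43 is prime, by Fermat 5^(-1) ≡ 5^{41} ≡ 26 (mod 43). Verify: 5 × 26 = 130 ≡ 1 (mod 43)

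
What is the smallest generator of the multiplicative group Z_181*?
g = 2. For each prime q|180: 2^{90}≡180, 2^{60}≡48, 2^{36}≡59, none ≡ 1, so ord_181(2) = 180 and 2 is a primitive root.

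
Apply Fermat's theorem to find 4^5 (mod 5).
By Fermat: 4^{4} ≡ 1 (mod 5). So 4^{5} = 4^{4} · 4^{1} ≡ 4^{1} ≡ 4 (mod 5)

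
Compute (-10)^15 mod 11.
Using Fermat: (-10)^{10} ≡ 1 mod 11. 15 ≡ 5 mod 10. So (-10)^{15} ≡ (-10)^{5} ≡ 1 mod 11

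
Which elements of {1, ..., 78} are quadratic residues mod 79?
Squares in Z_79*: {1, 2, 4, 5, 8, 9, 10, 11, 13, 16, 18, 19, 20, 21, 22, 23, 25, 26, 31, 32, 36, 38, 40, 42, 44, 45, 46, 49, 50, 51, 52, 55, 62, 64, 65, 67, 72, 73, 76}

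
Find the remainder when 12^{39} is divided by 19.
By Fermat: 12^{18} ≡ 1 mod 19. 39 = 2×18 + 3. So 12^{39} ≡ 12^{3} ≡ 18 mod 19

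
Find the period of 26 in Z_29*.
Powers of 26 mod 29: 26^1≡26, 26^2≡9, 26^3≡2, 26^4≡23, 26^5≡18, 26^6≡4, 26^7≡17, 26^8≡7, 26^9≡8, 26^10≡5, 26^11≡14, 26^12≡16, 26^13≡10, 26^14≡28, 26^15≡3, 26^16≡20, 26^17≡27, 26^18≡6, 26^19≡11, 26^20≡25, 26^21≡12, 26^22≡22, 26^23≡21, 26^24≡24, 26^25≡15, 26^26≡13, 26^27≡19, 26^28≡1. So the order of 26 is 28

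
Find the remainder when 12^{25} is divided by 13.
By Fermat: 12^{12} ≡ 1 mod 13. 25 = 2×12 + 1. So 12^{25} ≡ 12^{1} ≡ 12 mod 13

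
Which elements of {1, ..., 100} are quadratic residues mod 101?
Squares in Z_101*: {1, 4, 5, 6, 9, 13, 14, 16, 17, 19, 20, 21, 22, 23, 24, 25, 30, 31, 33, 36, 37, 43, 45, 47, 49, 52, 54, 56, 58, 64, 65, 68, 70, 71, 76, 77, 78, 79, 80, 81, 82, 84, 85, 87, 88, 92, 95, 96, 97, 100}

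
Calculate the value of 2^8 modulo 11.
By repeated squaring mod 11: 2^{1}≡2, 2^{2}≡4, 2^{4}≡5, 2^{8}≡3. So 2^{8} ≡ 3 mod 11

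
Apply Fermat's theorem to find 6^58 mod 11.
By Fermat: 6^{10} ≡ 1 mod 11. 58 = 5×10 + 8. So 6^{58} ≡ 6^{8} ≡ 4 mod 11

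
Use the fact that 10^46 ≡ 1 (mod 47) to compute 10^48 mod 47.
By Fermat: 10^{46} ≡ 1 (mod 47). So 10^{48} = 10^{46} · 10^{2} ≡ 10^{2} ≡ 6 (mod 47)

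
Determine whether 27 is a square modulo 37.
By Euler's criterion: 27^{18} ≡ 1 mod 37. Since this equals 1, 27 is a QR.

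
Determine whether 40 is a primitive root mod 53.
40^{26} ≡ 1 (mod 53) and 26 < 52, so ord_53(40) = 26 ≠ 52 and 40 is not a primitive root.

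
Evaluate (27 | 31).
(27/31) = 27^{15} mod 31 = -1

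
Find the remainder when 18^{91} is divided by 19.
By Fermat: 18^{18} ≡ 1 (mod 19). 91 = 5×18 + 1. So 18^{91} ≡ 18^{1} ≡ 18 (mod 19)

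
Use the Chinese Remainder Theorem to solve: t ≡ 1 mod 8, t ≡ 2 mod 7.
M = 8 × 7 = 56. M₁ = 7, y₁ ≡ 7 mod 8. M₂ = 8, y₂ ≡ 1 mod 7. t = 1×7×7 + 2×8×1 ≡ 9 mod 56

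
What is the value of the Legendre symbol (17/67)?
(17/67) = 17^{33} mod 67 = 1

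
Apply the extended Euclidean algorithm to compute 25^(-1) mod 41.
Extended GCD: 25(-18) + 41(11) = 1. So 25^(-1) ≡ -18 ≡ 23 (mod 41). Verify: 25 × 23 = 575 ≡ 1 (mod 41)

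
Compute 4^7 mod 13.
By repeated squaring (mod 13): 4^{1}≡4, 4^{2}≡3, 4^{4}≡9. Then 4^{7} = 4^{4+2+1} ≡ 9 × 3 × 4 ≡ 4 (mod 13)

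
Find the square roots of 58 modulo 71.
The square roots of 58 mod 71 are 49 and 22. Verify: 49² = 2401 ≡ 58 mod 71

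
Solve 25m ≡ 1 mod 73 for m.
Since 73 is prime, by Fermat 25^(-1) ≡ 25^{71} ≡ 38 mod 73. Verify: 25 × 38 = 950 ≡ 1 mod 73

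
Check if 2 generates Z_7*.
2^{3} ≡ 1 mod 7 and 3 < 6, so ord_7(2) = 3 ≠ 6 and 2 is not a primitive root.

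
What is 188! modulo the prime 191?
(190)! = (188)! × (189) × (190) ≡ -1 mod 191. So (188)! ≡ -1 × [(190)(189)]^(-1) ≡ 95 mod 191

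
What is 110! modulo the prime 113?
(112)! = (110)! × (111) × (112) ≡ -1 mod 113. So (110)! ≡ -1 × [(112)(111)]^(-1) ≡ 56 mod 113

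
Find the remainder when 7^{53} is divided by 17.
By Fermat: 7^{16} ≡ 1 mod 17. 53 = 3×16 + 5. So 7^{53} ≡ 7^{5} ≡ 11 mod 17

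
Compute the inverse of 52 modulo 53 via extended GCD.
Extended GCD: 52(-1) + 53(1) = 1. So 52^(-1) ≡ -1 ≡ 52 mod 53. Verify: 52 × 52 = 2704 ≡ 1 mod 53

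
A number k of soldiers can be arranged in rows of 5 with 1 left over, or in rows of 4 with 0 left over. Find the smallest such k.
M = 5 × 4 = 20. M₁ = 4, y₁ ≡ 4 mod 5. M₂ = 5, y₂ ≡ 1 mod 4. k = 1×4×4 + 0×5×1 ≡ 16 mod 20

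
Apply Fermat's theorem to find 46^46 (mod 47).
By Fermat's Little Theorem, 46^{46} ≡ 1 (mod 47) since 47 is prime and gcd(46, 47) = 1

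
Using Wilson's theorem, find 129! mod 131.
(130)! = (129)! × (130) ≡ -1 mod 131. So (129)! ≡ -1 × (130)^(-1) ≡ (-1)×(-1) = 1 mod 131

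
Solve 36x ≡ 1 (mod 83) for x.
Since 83 is prime, by Fermat 36^(-1) ≡ 36^{81} ≡ 30 (mod 83). Verify: 36 × 30 = 1080 ≡ 1 (mod 83)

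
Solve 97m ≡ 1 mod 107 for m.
Since 107 is prime, by Fermat 97^(-1) ≡ 97^{105} ≡ 32 mod 107. Verify: 97 × 32 = 3104 ≡ 1 mod 107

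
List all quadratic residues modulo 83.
QRs mod 83: {1, 3, 4, 7, 9, 10, 11, 12, 16, 17, 21, 23, 25, 26, 27, 28, 29, 30, 31, 33, 36, 37, 38, 40, 41, 44, 48, 49, 51, 59, 61, 63, 64, 65, 68, 69, 70, 75, 77, 78, 81}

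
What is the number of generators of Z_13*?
A prime p has φ(p-1) primitive roots; here φ(12) = 4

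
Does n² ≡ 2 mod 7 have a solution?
By Euler's criterion: 2^{3} ≡ 1 mod 7. Since this equals 1, 2 is a QR.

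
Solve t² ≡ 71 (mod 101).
The square roots of 71 mod 101 are 24 and 77. Verify: 24² = 576 ≡ 71 (mod 101)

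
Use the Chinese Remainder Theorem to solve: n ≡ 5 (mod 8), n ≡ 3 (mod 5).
M = 8 × 5 = 40. M₁ = 5, y₁ ≡ 5 (mod 8). M₂ = 8, y₂ ≡ 2 (mod 5). n = 5×5×5 + 3×8×2 ≡ 13 (mod 40)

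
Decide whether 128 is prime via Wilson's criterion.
(127)! mod 128 = 0. Since 0 ≢ -1 (mod 128), 128 is not prime.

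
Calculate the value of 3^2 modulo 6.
3^{2} = 9 ≡ 3 (mod 6)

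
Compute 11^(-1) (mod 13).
Since 13 is prime, by Fermat 11^(-1) ≡ 11^{11} ≡ 6 (mod 13). Verify: 11 × 6 = 66 ≡ 1 (mod 13)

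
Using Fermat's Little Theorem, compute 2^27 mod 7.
By Fermat: 2^{6} ≡ 1 mod 7. 27 = 4×6 + 3. So 2^{27} ≡ 2^{3} ≡ 1 mod 7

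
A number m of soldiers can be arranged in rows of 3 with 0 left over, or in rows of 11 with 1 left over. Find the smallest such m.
M = 3 × 11 = 33. M₁ = 11, y₁ ≡ 2 (mod 3). M₂ = 3, y₂ ≡ 4 (mod 11). m = 0×11×2 + 1×3×4 ≡ 12 (mod 33)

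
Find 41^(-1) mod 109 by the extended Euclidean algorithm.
Extended GCD: 41(8) + 109(-3) = 1. So 41^(-1) ≡ 8 mod 109. Verify: 41 × 8 = 328 ≡ 1 mod 109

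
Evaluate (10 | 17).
(10/17) = 10^{8} mod 17 = -1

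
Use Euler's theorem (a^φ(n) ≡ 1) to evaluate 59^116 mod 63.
By Euler: 59^{36} ≡ 1 mod 63 since gcd(59, 63) = 1. 116 = 3×36 + 8. So 59^{116} ≡ 59^{8} ≡ 16 mod 63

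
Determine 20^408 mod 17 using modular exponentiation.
Using Fermat: 20^{16} ≡ 1 mod 17. 408 ≡ 8 mod 16. So 20^{408} ≡ 20^{8} ≡ 16 mod 17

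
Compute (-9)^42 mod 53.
By repeated squaring mod 53: (-9)^{1}≡44, (-9)^{2}≡28, (-9)^{4}≡42, (-9)^{8}≡15, (-9)^{16}≡13, (-9)^{32}≡10. Then (-9)^{42} = (-9)^{32+8+2} ≡ 10 × 15 × 28 ≡ 13 mod 53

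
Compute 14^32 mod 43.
By repeated squaring mod 43: 14^{1}≡14, 14^{2}≡24, 14^{4}≡17, 14^{8}≡31, 14^{16}≡15, 14^{32}≡10. So 14^{32} ≡ 10 mod 43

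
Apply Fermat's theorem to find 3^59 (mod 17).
By Fermat: 3^{16} ≡ 1 (mod 17). 59 = 3×16 + 11. So 3^{59} ≡ 3^{11} ≡ 7 (mod 17)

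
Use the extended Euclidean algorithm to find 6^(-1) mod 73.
Extended GCD: 6(-12) + 73(1) = 1. So 6^(-1) ≡ -12 ≡ 61 mod 73. Verify: 6 × 61 = 366 ≡ 1 mod 73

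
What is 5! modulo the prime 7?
(6)! = (5)! × (6) ≡ -1 mod 7. So (5)! ≡ -1 × (6)^(-1) ≡ (-1)×(-1) = 1 mod 7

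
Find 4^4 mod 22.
4^{4} = 256 ≡ 14 mod 22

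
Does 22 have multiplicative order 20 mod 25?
Powers of 22 mod 25: 22^1≡22, 22^2≡9, 22^3≡23, 22^4≡6, 22^5≡7, 22^6≡4, 22^7≡13, 22^8≡11, 22^9≡17, 22^10≡24, 22^11≡3, 22^12≡16, 22^13≡2, 22^14≡19, 22^15≡18, 22^16≡21, 22^17≡12, 22^18≡14, 22^19≡8, 22^20≡1. First k with 22^k≡1 is k=20. Yes, ord_25(22) = 20.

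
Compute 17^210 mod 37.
Using Fermat: 17^{36} ≡ 1 mod 37. 210 ≡ 30 mod 36. So 17^{210} ≡ 17^{30} ≡ 11 mod 37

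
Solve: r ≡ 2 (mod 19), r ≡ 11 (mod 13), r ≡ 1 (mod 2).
M = 19 × 13 × 2 = 494. M₁ = 26, y₁ ≡ 11 (mod 19). M₂ = 38, y₂ ≡ 12 (mod 13). M₃ = 247, y₃ ≡ 1 (mod 2). r = 2×26×11 + 11×38×12 + 1×247×1 ≡ 401 (mod 494)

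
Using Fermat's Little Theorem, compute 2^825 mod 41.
By Fermat: 2^{40} ≡ 1 (mod 41). 825 ≡ 25 (mod 40). So 2^{825} ≡ 2^{25} ≡ 32 (mod 41)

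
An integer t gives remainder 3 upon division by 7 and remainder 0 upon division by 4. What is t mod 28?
M = 7 × 4 = 28. M₁ = 4, y₁ ≡ 2 mod 7. M₂ = 7, y₂ ≡ 3 mod 4. t = 3×4×2 + 0×7×3 ≡ 24 mod 28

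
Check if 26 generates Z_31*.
26^{6} ≡ 1 mod 31 and 6 < 30, so ord_31(26) = 6 ≠ 30 and 26 is not a primitive root.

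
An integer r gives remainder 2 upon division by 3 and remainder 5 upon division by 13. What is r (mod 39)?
M = 3 × 13 = 39. M₁ = 13, y₁ ≡ 1 (mod 3). M₂ = 3, y₂ ≡ 9 (mod 13). r = 2×13×1 + 5×3×9 ≡ 5 (mod 39)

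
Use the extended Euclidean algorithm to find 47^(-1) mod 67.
Extended GCD: 47(10) + 67(-7) = 1. So 47^(-1) ≡ 10 mod 67. Verify: 47 × 10 = 470 ≡ 1 mod 67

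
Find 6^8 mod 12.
By repeated squaring mod 12: 6^{1}≡6, 6^{2}≡0, 6^{4}≡0, 6^{8}≡0. So 6^{8} ≡ 0 mod 12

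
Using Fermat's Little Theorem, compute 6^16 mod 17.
By Fermat's Little Theorem, 6^{16} ≡ 1 (mod 17) since 17 is prime and gcd(6, 17) = 1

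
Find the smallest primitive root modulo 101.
g = 2. Powers: [2, 4, 8, 16, 32, 64, 27, 54, 7, 14, ...] generates all 100 non-zero residues.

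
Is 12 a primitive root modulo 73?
12^{36} ≡ 1 mod 73 and 36 < 72, so ord_73(12) = 36 ≠ 72 and 12 is not a primitive root.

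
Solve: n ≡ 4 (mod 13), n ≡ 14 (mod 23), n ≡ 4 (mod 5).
M = 13 × 23 × 5 = 1495. M₁ = 115, y₁ ≡ 6 (mod 13). M₂ = 65, y₂ ≡ 17 (mod 23). M₃ = 299, y₃ ≡ 4 (mod 5). n = 4×115×6 + 14×65×17 + 4×299×4 ≡ 589 (mod 1495)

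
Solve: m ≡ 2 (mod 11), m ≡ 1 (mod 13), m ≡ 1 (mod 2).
M = 11 × 13 × 2 = 286. M₁ = 26, y₁ ≡ 3 (mod 11). M₂ = 22, y₂ ≡ 3 (mod 13). M₃ = 143, y₃ ≡ 1 (mod 2). m = 2×26×3 + 1×22×3 + 1×143×1 ≡ 79 (mod 286)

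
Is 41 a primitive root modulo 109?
41^{12} ≡ 1 mod 109 and 12 < 108, so ord_109(41) = 12 ≠ 108 and 41 is not a primitive root.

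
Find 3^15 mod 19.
By repeated squaring mod 19: 3^{1}≡3, 3^{2}≡9, 3^{4}≡5, 3^{8}≡6. Then 3^{15} = 3^{8+4+2+1} ≡ 6 × 5 × 9 × 3 ≡ 12 mod 19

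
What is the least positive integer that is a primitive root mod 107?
g = 2. Powers: [2, 4, 8, 16, 32, 64, 21, ...] generates all 106 non-zero residues.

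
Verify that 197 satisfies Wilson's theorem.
(196)! mod 197 = 196. Since this equals -1 (mod 197), Wilson confirms 197 is prime.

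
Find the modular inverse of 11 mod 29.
Since 29 is prime, by Fermat 11^(-1) ≡ 11^{27} ≡ 8 (mod 29). Verify: 11 × 8 = 88 ≡ 1 (mod 29)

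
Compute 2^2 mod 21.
2^{2} = 4 ≡ 4 mod 21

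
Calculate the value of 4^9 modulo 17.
By repeated squaring mod 17: 4^{1}≡4, 4^{2}≡16, 4^{4}≡1, 4^{8}≡1. Then 4^{9} = 4^{8+1} ≡ 1 × 4 ≡ 4 mod 17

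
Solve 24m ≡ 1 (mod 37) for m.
Since 37 is prime, by Fermat 24^(-1) ≡ 24^{35} ≡ 17 (mod 37). Verify: 24 × 17 = 408 ≡ 1 (mod 37)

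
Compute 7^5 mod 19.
By repeated squaring (mod 19): 7^{1}≡7, 7^{2}≡11, 7^{4}≡7. Then 7^{5} = 7^{4+1} ≡ 7 × 7 ≡ 11 (mod 19)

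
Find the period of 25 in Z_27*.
Powers of 25 mod 27: 25^1≡25, 25^2≡4, 25^3≡19, 25^4≡16, 25^5≡22, 25^6≡10, 25^7≡7, 25^8≡13, 25^9≡1. ord_27(25) = 9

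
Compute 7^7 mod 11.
By repeated squaring mod 11: 7^{1}≡7, 7^{2}≡5, 7^{4}≡3. Then 7^{7} = 7^{4+2+1} ≡ 3 × 5 × 7 ≡ 6 mod 11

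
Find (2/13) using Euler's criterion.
(2/13) = 2^{6} mod 13 = -1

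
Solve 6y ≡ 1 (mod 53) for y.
Since 53 is prime, by Fermat 6^(-1) ≡ 6^{51} ≡ 9 (mod 53). Verify: 6 × 9 = 54 ≡ 1 (mod 53)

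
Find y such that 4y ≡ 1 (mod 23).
Since 23 is prime, by Fermat 4^(-1) ≡ 4^{21} ≡ 6 (mod 23). Verify: 4 × 6 = 24 ≡ 1 (mod 23)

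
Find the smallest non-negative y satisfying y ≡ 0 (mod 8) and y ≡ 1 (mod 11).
M = 8 × 11 = 88. M₁ = 11, y₁ ≡ 3 (mod 8). M₂ = 8, y₂ ≡ 7 (mod 11). y = 0×11×3 + 1×8×7 ≡ 56 (mod 88)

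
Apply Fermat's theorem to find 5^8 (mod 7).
By Fermat: 5^{6} ≡ 1 (mod 7). So 5^{8} = 5^{6} · 5^{2} ≡ 5^{2} ≡ 4 (mod 7)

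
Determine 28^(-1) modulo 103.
Since 103 is prime, by Fermat 28^(-1) ≡ 28^{101} ≡ 92 mod 103. Verify: 28 × 92 = 2576 ≡ 1 mod 103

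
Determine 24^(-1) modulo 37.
Since 37 is prime, by Fermat 24^(-1) ≡ 24^{35} ≡ 17 (mod 37). Verify: 24 × 17 = 408 ≡ 1 (mod 37)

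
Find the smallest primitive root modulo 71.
g = 7. For each prime q|70: 7^{35}≡70, 7^{14}≡54, 7^{10}≡45, none ≡ 1, so ord_71(7) = 70 and 7 is a primitive root.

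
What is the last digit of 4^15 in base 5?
Using Fermat: 4^{4} ≡ 1 mod 5. 15 ≡ 3 mod 4. So 4^{15} ≡ 4^{3} ≡ 4 mod 5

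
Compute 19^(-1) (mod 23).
Since 23 is prime, by Fermat 19^(-1) ≡ 19^{21} ≡ 17 (mod 23). Verify: 19 × 17 = 323 ≡ 1 (mod 23)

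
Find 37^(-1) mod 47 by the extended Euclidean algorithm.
Extended GCD: 37(14) + 47(-11) = 1. So 37^(-1) ≡ 14 mod 47. Verify: 37 × 14 = 518 ≡ 1 mod 47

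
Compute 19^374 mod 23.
Using Fermat: 19^{22} ≡ 1 mod 23. 374 ≡ 0 mod 22. So 19^{374} ≡ 19^{0} ≡ 1 mod 23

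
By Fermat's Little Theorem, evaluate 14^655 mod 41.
By Fermat: 14^{40} ≡ 1 mod 41. 655 ≡ 15 mod 40. So 14^{655} ≡ 14^{15} ≡ 3 mod 41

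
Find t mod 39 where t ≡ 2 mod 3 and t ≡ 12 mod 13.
M = 3 × 13 = 39. M₁ = 13, y₁ ≡ 1 mod 3. M₂ = 3, y₂ ≡ 9 mod 13. t = 2×13×1 + 12×3×9 ≡ 38 mod 39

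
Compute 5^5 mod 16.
By repeated squaring mod 16: 5^{1}≡5, 5^{2}≡9, 5^{4}≡1. Then 5^{5} = 5^{4+1} ≡ 1 × 5 ≡ 5 mod 16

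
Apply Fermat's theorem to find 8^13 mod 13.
By Fermat: 8^{12} ≡ 1 mod 13. So 8^{13} = 8^{12} · 8^{1} ≡ 8^{1} ≡ 8 mod 13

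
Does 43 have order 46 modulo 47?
ord_47(43) divides 46. For each prime q|46: 43^{23}≡46, 43^{2}≡16, none ≡ 1. So 43 has order 46 and is a primitive root mod 47.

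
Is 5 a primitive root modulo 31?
5^{3} ≡ 1 (mod 31) and 3 < 30, so ord_31(5) = 3 ≠ 30 and 5 is not a primitive root.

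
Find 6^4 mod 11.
6^{4} = 1296 ≡ 9 mod 11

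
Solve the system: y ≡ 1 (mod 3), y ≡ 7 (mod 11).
M = 3 × 11 = 33. M₁ = 11, y₁ ≡ 2 (mod 3). M₂ = 3, y₂ ≡ 4 (mod 11). y = 1×11×2 + 7×3×4 ≡ 7 (mod 33)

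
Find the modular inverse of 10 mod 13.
Since 13 is prime, by Fermat 10^(-1) ≡ 10^{11} ≡ 4 (mod 13). Verify: 10 × 4 = 40 ≡ 1 (mod 13)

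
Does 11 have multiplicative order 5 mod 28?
Powers of 11 mod 28: 11^1≡11, 11^2≡9, 11^3≡15, 11^4≡25, 11^5≡23, 11^6≡1. 11^5≡23≢1, so ord ≠ 5. No, the actual order is 6.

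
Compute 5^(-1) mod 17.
Since 17 is prime, by Fermat 5^(-1) ≡ 5^{15} ≡ 7 mod 17. Verify: 5 × 7 = 35 ≡ 1 mod 17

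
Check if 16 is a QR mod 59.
By Euler's criterion: 16^{29} ≡ 1 (mod 59). Since this equals 1, 16 is a QR.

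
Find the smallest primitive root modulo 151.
g = 6. Powers: [6, 36, 65, 88, 75, 148, 133, 43, 107, 38, ...] generates all 150 non-zero residues.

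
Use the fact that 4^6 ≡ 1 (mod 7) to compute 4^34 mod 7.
By Fermat: 4^{6} ≡ 1 (mod 7). 34 = 5×6 + 4. So 4^{34} ≡ 4^{4} ≡ 4 (mod 7)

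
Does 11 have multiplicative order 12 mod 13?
Powers of 11 mod 13: 11^1≡11, 11^2≡4, 11^3≡5, 11^4≡3, 11^5≡7, 11^6≡12, 11^7≡2, 11^8≡9, 11^9≡8, 11^10≡10, 11^11≡6, 11^12≡1. First k with 11^k≡1 is k=12. Yes, ord_13(11) = 12.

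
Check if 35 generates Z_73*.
35^{36} ≡ 1 mod 73 and 36 < 72, so ord_73(35) = 36 ≠ 72 and 35 is not a primitive root.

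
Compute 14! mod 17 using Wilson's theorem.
(16)! = (14)! × (15) × (16) ≡ -1 mod 17. So (14)! ≡ -1 × [(16)(15)]^(-1) ≡ 8 mod 17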